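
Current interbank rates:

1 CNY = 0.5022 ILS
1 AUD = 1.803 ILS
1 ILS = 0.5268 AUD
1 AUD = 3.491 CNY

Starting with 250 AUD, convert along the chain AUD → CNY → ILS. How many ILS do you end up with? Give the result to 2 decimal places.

438.30

250 AUD × 3.491 = 872.75 CNY
872.75 CNY × 0.5022 = 438.29505 ILS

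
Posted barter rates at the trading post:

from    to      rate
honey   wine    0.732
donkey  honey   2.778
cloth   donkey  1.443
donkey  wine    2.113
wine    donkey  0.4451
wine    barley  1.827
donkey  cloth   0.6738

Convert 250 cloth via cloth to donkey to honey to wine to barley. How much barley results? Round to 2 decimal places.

1340.26

250 cloth × 1.443 = 360.75 donkey
360.75 donkey × 2.778 = 1002.1635 honey
1002.1635 honey × 0.732 = 733.583682 wine
733.583682 wine × 1.827 = 1340.257387014 barley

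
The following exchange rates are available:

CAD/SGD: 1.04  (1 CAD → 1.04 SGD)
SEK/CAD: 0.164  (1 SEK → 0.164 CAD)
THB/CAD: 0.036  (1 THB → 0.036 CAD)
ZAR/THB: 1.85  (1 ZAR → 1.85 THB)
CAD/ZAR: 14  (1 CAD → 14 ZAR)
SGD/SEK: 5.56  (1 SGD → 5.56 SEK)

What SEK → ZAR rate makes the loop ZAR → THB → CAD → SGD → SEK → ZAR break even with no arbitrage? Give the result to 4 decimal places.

Known legs of the cycle: 1.85 × 0.036 × 1.04 × 5.56 = 0.38510784
For no arbitrage the full-cycle product must be 1, so the missing rate is 1 / 0.38510784 ≈ 2.596675.

2.5967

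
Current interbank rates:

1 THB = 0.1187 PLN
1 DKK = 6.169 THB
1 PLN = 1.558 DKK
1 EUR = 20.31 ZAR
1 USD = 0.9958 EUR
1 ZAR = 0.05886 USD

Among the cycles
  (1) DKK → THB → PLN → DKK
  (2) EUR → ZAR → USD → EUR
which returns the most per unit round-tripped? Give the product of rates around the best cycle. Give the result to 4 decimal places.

(1) 6.169 × 0.1187 × 1.558 = 1.14086
(2) 20.31 × 0.05886 × 0.9958 = 1.19043
Highest is cycle (2) at 1.1904 (>1, arbitrage).

1.1904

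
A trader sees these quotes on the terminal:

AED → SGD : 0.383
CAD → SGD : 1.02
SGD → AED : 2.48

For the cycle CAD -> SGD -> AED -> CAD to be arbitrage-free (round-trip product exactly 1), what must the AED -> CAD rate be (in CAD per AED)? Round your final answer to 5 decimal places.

0.39532

Known legs of the cycle: 1.02 × 2.48 = 2.5296
For no arbitrage the full-cycle product must be 1, so the missing rate is 1 / 2.5296 ≈ 0.3953194.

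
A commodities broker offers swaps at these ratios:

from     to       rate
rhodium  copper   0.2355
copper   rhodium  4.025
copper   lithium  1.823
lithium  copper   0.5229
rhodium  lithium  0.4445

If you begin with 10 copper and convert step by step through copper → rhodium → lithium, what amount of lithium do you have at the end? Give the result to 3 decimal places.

17.891

10 copper × 4.025 = 40.25 rhodium
40.25 rhodium × 0.4445 = 17.891125 lithium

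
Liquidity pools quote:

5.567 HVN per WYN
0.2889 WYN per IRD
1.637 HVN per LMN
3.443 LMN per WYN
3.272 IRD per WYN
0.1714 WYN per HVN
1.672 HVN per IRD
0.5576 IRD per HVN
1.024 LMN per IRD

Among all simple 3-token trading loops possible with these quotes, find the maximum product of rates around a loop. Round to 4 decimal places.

LMN→HVN→WYN→LMN: 1.637 × 0.1714 × 3.443 = 0.96604
HVN→WYN→IRD→HVN: 0.1714 × 3.272 × 1.672 = 0.93769
LMN→HVN→IRD→LMN: 1.637 × 0.5576 × 1.024 = 0.93470
HVN→IRD→WYN→HVN: 0.5576 × 0.2889 × 5.567 = 0.89679
Maximum is LMN→HVN→WYN→LMN at 0.9660; no arbitrage — every cycle loses value.

0.9660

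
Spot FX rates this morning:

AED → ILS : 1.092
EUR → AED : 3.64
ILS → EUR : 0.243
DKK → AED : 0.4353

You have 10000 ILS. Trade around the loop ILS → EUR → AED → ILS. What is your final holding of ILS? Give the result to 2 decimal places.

10000 ILS × 0.243 = 2430 EUR
2430 EUR × 3.64 = 8845.2 AED
8845.2 AED × 1.092 = 9658.9584 ILS

9658.96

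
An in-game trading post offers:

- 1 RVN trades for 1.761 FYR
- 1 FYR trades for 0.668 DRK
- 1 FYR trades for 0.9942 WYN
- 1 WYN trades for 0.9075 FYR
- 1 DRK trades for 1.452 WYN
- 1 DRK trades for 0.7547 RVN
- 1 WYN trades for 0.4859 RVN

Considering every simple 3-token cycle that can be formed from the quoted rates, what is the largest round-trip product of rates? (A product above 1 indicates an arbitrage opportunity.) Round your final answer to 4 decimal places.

0.8878

DRK→RVN→FYR→DRK: 0.7547 × 1.761 × 0.668 = 0.88779
DRK→WYN→FYR→DRK: 1.452 × 0.9075 × 0.668 = 0.88022
WYN→RVN→FYR→WYN: 0.4859 × 1.761 × 0.9942 = 0.85071
Maximum is DRK→RVN→FYR→DRK at 0.8878; no arbitrage — every cycle loses value.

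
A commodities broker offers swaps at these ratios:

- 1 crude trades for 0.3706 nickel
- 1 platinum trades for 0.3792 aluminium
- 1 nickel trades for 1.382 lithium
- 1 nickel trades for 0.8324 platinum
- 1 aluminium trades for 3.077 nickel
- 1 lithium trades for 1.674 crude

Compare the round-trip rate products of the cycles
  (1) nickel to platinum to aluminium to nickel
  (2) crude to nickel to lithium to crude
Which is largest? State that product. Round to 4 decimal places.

(1) 0.8324 × 0.3792 × 3.077 = 0.97124
(2) 0.3706 × 1.382 × 1.674 = 0.85737
Highest is cycle (1) at 0.9712 (≤1, no arbitrage).

0.9712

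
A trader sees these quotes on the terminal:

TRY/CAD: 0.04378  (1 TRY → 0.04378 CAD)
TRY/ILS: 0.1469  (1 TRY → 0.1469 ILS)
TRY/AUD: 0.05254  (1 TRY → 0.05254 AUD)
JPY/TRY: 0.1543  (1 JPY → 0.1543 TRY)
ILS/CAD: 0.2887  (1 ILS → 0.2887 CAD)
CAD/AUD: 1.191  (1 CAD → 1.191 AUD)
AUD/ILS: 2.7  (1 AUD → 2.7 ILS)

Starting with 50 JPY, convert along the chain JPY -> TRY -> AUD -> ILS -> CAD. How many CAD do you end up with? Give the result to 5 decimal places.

0.31596

50 JPY × 0.1543 = 7.715 TRY
7.715 TRY × 0.05254 = 0.4053461 AUD
0.4053461 AUD × 2.7 = 1.09443447 ILS
1.09443447 ILS × 0.2887 = 0.315963231489 CAD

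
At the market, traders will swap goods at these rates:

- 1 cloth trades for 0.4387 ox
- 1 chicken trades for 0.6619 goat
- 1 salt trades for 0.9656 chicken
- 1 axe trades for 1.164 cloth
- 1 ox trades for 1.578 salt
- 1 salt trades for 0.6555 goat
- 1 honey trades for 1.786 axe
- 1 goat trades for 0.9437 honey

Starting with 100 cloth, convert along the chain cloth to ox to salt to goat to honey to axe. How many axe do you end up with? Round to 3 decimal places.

100 cloth × 0.4387 = 43.87 ox
43.87 ox × 1.578 = 69.22686 salt
69.22686 salt × 0.6555 = 45.37820673 goat
45.37820673 goat × 0.9437 = 42.823413691101 honey
42.823413691101 honey × 1.786 = 76.482616852306386 axe

76.483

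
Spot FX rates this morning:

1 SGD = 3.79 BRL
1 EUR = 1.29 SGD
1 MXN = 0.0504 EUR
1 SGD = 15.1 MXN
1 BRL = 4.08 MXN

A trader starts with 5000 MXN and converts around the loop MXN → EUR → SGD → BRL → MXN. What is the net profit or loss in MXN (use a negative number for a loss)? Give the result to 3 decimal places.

26.777

5000 MXN × 0.0504 = 252 EUR
252 EUR × 1.29 = 325.08 SGD
325.08 SGD × 3.79 = 1232.0532 BRL
1232.0532 BRL × 4.08 = 5026.777056 MXN
Net change: 5026.777056 − 5000 = 26.777056 MXN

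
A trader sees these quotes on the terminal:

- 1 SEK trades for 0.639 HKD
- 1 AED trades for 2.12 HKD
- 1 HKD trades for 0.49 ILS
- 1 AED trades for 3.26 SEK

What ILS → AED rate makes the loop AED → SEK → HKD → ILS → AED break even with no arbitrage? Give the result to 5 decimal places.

Known legs of the cycle: 3.26 × 0.639 × 0.49 = 1.0207386
For no arbitrage the full-cycle product must be 1, so the missing rate is 1 / 1.0207386 ≈ 0.9796828.

0.97968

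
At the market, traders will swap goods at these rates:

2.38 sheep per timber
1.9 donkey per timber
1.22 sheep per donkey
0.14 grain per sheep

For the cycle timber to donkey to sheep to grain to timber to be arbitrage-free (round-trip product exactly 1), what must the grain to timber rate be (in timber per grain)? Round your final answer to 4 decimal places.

3.0815

Known legs of the cycle: 1.9 × 1.22 × 0.14 = 0.32452
For no arbitrage the full-cycle product must be 1, so the missing rate is 1 / 0.32452 ≈ 3.081474.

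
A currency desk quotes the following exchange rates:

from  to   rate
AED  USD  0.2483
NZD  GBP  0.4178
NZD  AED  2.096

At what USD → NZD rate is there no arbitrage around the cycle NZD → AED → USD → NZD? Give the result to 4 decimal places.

1.9215

Known legs of the cycle: 2.096 × 0.2483 = 0.5204368
For no arbitrage the full-cycle product must be 1, so the missing rate is 1 / 0.5204368 ≈ 1.921463.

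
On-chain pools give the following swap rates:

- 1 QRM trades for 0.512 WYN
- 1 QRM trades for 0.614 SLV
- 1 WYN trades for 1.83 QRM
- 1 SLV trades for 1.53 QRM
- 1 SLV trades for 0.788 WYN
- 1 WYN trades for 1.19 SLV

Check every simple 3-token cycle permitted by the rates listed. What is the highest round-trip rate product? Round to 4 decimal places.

0.9322

SLV→QRM→WYN→SLV: 1.53 × 0.512 × 1.19 = 0.93220
SLV→WYN→QRM→SLV: 0.788 × 1.83 × 0.614 = 0.88541
Maximum is SLV→QRM→WYN→SLV at 0.9322; no arbitrage — every cycle loses value.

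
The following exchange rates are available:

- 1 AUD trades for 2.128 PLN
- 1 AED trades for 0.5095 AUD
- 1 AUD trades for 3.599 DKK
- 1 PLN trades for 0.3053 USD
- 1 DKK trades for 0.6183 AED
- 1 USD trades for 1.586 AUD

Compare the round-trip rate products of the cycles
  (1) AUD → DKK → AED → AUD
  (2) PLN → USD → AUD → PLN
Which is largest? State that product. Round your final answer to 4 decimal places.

1.1338

(1) 3.599 × 0.6183 × 0.5095 = 1.13377
(2) 0.3053 × 1.586 × 2.128 = 1.03039
Highest is cycle (1) at 1.1338 (>1, arbitrage).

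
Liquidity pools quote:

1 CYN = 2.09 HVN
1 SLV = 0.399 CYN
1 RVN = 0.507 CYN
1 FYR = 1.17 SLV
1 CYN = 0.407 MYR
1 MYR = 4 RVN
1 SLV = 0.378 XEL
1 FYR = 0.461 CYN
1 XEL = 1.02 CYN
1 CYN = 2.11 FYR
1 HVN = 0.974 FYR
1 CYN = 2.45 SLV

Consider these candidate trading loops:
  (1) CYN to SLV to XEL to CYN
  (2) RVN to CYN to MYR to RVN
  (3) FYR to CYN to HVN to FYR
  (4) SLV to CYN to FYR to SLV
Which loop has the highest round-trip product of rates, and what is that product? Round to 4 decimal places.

(1) 2.45 × 0.378 × 1.02 = 0.94462
(2) 0.507 × 0.407 × 4 = 0.82540
(3) 0.461 × 2.09 × 0.974 = 0.93844
(4) 0.399 × 2.11 × 1.17 = 0.98501
Highest is cycle (4) at 0.9850 (≤1, no arbitrage).

0.9850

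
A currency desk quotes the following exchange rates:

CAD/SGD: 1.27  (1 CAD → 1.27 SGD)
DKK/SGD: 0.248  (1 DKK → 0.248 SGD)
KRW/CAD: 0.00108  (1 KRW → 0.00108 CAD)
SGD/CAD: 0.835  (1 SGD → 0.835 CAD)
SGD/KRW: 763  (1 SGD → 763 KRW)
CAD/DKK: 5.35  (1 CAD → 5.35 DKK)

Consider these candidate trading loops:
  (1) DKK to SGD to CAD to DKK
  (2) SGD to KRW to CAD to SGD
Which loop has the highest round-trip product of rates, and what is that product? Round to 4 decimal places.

(1) 0.248 × 0.835 × 5.35 = 1.10788
(2) 763 × 0.00108 × 1.27 = 1.04653
Highest is cycle (1) at 1.1079 (>1, arbitrage).

1.1079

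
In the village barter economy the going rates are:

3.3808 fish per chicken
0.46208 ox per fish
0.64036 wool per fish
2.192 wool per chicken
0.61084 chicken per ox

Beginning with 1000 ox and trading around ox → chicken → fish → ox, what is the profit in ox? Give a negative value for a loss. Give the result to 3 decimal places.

1000 ox × 0.61084 = 610.84 chicken
610.84 chicken × 3.3808 = 2065.127872 fish
2065.127872 fish × 0.46208 = 954.25428709376 ox
Net change: 954.25428709376 − 1000 = -45.74571290624 ox

-45.746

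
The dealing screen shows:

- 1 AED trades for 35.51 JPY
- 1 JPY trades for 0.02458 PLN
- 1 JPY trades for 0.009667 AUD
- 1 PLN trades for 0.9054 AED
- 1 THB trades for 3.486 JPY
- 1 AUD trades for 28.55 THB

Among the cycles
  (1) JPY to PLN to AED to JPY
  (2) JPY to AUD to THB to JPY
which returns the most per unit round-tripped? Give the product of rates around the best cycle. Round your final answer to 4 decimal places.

0.9621

(1) 0.02458 × 0.9054 × 35.51 = 0.79027
(2) 0.009667 × 28.55 × 3.486 = 0.96211
Highest is cycle (2) at 0.9621 (≤1, no arbitrage).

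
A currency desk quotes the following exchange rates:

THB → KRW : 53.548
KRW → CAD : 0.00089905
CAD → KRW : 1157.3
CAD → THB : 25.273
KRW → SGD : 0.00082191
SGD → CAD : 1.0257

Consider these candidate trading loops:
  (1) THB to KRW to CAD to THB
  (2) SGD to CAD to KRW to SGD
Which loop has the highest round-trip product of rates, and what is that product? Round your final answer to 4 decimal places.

1.2167

(1) 53.548 × 0.00089905 × 25.273 = 1.21670
(2) 1.0257 × 1157.3 × 0.00082191 = 0.97564
Highest is cycle (1) at 1.2167 (>1, arbitrage).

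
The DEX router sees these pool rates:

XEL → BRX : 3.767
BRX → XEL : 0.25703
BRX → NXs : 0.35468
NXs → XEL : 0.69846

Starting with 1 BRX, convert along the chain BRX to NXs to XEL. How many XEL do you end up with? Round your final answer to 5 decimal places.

0.24773

1 BRX × 0.35468 = 0.35468 NXs
0.35468 NXs × 0.69846 = 0.2477297928 XEL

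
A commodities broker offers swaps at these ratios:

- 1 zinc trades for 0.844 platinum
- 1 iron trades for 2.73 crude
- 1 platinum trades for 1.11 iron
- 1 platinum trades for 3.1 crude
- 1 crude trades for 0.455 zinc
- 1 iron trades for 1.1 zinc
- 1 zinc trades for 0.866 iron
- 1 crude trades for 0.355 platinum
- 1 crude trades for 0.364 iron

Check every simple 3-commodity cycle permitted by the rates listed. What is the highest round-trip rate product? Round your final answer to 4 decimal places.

1.1905

zinc→platinum→crude→zinc: 0.844 × 3.1 × 0.455 = 1.19046
iron→crude→platinum→iron: 2.73 × 0.355 × 1.11 = 1.07576
zinc→iron→crude→zinc: 0.866 × 2.73 × 0.455 = 1.07570
zinc→platinum→iron→zinc: 0.844 × 1.11 × 1.1 = 1.03052
Maximum is zinc→platinum→crude→zinc at 1.1905; arbitrage exists.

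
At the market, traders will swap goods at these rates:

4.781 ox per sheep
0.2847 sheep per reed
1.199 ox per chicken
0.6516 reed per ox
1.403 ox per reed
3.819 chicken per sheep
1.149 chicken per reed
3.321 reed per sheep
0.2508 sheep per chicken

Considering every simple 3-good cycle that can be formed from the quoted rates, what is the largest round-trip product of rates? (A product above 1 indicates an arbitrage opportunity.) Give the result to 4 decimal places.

sheep→reed→chicken→sheep: 3.321 × 1.149 × 0.2508 = 0.95701
ox→reed→chicken→ox: 0.6516 × 1.149 × 1.199 = 0.89768
ox→reed→sheep→ox: 0.6516 × 0.2847 × 4.781 = 0.88693
Maximum is sheep→reed→chicken→sheep at 0.9570; no arbitrage — every cycle loses value.

0.9570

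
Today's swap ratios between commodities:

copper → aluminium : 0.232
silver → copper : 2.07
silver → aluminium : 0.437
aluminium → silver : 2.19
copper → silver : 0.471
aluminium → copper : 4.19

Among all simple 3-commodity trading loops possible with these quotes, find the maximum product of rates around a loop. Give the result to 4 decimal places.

1.0517

silver→copper→aluminium→silver: 2.07 × 0.232 × 2.19 = 1.05173
silver→aluminium→copper→silver: 0.437 × 4.19 × 0.471 = 0.86242
Maximum is silver→copper→aluminium→silver at 1.0517; arbitrage exists.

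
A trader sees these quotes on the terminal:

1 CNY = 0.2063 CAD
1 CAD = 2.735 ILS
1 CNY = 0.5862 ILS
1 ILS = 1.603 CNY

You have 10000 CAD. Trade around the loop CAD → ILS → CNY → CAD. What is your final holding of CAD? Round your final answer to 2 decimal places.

9044.61

10000 CAD × 2.735 = 27350 ILS
27350 ILS × 1.603 = 43842.05 CNY
43842.05 CNY × 0.2063 = 9044.614915 CAD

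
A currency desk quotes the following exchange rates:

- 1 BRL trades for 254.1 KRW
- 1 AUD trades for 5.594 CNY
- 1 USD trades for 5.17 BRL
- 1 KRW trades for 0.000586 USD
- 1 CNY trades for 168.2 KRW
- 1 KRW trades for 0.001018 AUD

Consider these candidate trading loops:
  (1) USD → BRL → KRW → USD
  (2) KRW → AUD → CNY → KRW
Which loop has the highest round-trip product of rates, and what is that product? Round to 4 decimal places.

0.9578

(1) 5.17 × 254.1 × 0.000586 = 0.76983
(2) 0.001018 × 5.594 × 168.2 = 0.95785
Highest is cycle (2) at 0.9578 (≤1, no arbitrage).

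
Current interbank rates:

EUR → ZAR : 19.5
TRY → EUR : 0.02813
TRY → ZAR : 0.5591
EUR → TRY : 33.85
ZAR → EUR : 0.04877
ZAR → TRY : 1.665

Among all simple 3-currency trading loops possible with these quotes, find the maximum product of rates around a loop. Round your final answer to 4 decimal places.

0.9230

TRY→ZAR→EUR→TRY: 0.5591 × 0.04877 × 33.85 = 0.92300
TRY→EUR→ZAR→TRY: 0.02813 × 19.5 × 1.665 = 0.91331
Maximum is TRY→ZAR→EUR→TRY at 0.9230; no arbitrage — every cycle loses value.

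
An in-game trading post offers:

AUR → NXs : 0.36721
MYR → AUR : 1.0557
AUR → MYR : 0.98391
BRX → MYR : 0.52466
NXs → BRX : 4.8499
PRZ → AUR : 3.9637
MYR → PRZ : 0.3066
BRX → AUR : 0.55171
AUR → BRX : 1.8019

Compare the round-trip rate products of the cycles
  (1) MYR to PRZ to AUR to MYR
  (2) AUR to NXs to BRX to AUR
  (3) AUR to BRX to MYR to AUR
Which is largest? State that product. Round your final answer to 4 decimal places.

1.1957

(1) 0.3066 × 3.9637 × 0.98391 = 1.19572
(2) 0.36721 × 4.8499 × 0.55171 = 0.98256
(3) 1.8019 × 0.52466 × 1.0557 = 0.99804
Highest is cycle (1) at 1.1957 (>1, arbitrage).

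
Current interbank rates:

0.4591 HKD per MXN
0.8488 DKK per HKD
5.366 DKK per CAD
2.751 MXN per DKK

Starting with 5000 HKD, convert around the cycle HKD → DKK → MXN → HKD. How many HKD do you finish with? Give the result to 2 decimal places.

5000 HKD × 0.8488 = 4244 DKK
4244 DKK × 2.751 = 11675.244 MXN
11675.244 MXN × 0.4591 = 5360.1045204 HKD

5360.10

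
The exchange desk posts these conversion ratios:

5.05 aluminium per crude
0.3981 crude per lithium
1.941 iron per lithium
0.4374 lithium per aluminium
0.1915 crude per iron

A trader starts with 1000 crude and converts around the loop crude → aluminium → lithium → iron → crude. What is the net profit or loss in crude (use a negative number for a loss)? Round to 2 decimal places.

-178.96

1000 crude × 5.05 = 5050 aluminium
5050 aluminium × 0.4374 = 2208.87 lithium
2208.87 lithium × 1.941 = 4287.41667 iron
4287.41667 iron × 0.1915 = 821.040292305 crude
Net change: 821.040292305 − 1000 = -178.959707695 crude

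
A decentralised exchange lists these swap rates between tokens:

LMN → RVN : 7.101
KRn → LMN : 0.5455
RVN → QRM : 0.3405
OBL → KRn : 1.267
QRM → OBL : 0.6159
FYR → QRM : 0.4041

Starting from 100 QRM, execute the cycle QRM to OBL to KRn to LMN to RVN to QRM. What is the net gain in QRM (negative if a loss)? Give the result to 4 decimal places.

100 QRM × 0.6159 = 61.59 OBL
61.59 OBL × 1.267 = 78.03453 KRn
78.03453 KRn × 0.5455 = 42.567836115 LMN
42.567836115 LMN × 7.101 = 302.274204252615 RVN
302.274204252615 RVN × 0.3405 = 102.9243665480154075 QRM
Net change: 102.9243665480154075 − 100 = 2.9243665480154075 QRM

2.9244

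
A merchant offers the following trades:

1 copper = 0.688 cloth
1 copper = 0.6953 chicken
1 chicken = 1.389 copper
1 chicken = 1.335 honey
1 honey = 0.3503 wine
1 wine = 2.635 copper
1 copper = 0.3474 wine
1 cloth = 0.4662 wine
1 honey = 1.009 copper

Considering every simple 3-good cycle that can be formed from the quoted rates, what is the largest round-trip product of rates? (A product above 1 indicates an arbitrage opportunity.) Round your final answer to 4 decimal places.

chicken→honey→copper→chicken: 1.335 × 1.009 × 0.6953 = 0.93658
cloth→wine→copper→cloth: 0.4662 × 2.635 × 0.688 = 0.84516
Maximum is chicken→honey→copper→chicken at 0.9366; no arbitrage — every cycle loses value.

0.9366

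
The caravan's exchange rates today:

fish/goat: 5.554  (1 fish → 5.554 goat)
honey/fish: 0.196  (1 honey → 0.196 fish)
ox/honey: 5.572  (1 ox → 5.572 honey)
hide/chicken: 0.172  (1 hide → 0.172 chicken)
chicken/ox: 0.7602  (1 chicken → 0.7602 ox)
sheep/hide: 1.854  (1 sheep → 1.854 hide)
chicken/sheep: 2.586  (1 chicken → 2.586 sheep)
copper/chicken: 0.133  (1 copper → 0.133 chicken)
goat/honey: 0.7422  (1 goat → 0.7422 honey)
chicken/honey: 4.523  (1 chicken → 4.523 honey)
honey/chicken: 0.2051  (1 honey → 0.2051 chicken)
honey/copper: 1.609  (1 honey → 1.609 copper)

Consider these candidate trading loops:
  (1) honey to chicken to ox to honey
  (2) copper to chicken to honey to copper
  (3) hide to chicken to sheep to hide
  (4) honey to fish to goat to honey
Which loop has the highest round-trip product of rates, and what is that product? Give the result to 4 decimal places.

0.9679

(1) 0.2051 × 0.7602 × 5.572 = 0.86877
(2) 0.133 × 4.523 × 1.609 = 0.96791
(3) 0.172 × 2.586 × 1.854 = 0.82464
(4) 0.196 × 5.554 × 0.7422 = 0.80795
Highest is cycle (2) at 0.9679 (≤1, no arbitrage).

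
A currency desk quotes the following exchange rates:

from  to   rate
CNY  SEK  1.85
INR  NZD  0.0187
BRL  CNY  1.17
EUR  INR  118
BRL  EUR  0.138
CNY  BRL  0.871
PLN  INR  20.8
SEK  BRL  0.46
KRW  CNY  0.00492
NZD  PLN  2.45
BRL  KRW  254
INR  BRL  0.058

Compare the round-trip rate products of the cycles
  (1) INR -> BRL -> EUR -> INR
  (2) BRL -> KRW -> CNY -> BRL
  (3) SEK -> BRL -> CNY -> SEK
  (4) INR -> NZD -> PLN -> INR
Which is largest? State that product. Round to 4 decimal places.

(1) 0.058 × 0.138 × 118 = 0.94447
(2) 254 × 0.00492 × 0.871 = 1.08847
(3) 0.46 × 1.17 × 1.85 = 0.99567
(4) 0.0187 × 2.45 × 20.8 = 0.95295
Highest is cycle (2) at 1.0885 (>1, arbitrage).

1.0885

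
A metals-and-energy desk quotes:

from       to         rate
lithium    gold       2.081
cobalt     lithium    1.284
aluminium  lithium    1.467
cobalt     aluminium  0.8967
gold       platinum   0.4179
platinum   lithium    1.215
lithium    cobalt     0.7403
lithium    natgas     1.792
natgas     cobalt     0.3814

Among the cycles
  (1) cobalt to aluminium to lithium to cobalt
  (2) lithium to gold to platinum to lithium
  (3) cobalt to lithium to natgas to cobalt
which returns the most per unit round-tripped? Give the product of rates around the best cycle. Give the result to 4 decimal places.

(1) 0.8967 × 1.467 × 0.7403 = 0.97383
(2) 2.081 × 0.4179 × 1.215 = 1.05662
(3) 1.284 × 1.792 × 0.3814 = 0.87757
Highest is cycle (2) at 1.0566 (>1, arbitrage).

1.0566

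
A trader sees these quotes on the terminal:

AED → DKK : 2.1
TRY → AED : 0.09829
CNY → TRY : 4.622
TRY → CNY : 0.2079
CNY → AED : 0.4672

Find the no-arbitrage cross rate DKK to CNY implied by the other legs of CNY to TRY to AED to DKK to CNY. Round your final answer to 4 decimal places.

1.0482

Known legs of the cycle: 4.622 × 0.09829 × 2.1 = 0.954022398
For no arbitrage the full-cycle product must be 1, so the missing rate is 1 / 0.954022398 ≈ 1.048193.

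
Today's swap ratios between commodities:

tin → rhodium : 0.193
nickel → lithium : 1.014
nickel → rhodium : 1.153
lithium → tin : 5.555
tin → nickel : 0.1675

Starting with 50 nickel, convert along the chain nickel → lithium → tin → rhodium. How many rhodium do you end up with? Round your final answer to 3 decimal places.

54.356

50 nickel × 1.014 = 50.7 lithium
50.7 lithium × 5.555 = 281.6385 tin
281.6385 tin × 0.193 = 54.3562305 rhodium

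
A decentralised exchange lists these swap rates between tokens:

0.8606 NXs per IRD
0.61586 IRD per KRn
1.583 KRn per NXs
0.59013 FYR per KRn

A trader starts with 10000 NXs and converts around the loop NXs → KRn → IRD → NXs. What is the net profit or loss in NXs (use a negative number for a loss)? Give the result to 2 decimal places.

-1609.96

10000 NXs × 1.583 = 15830 KRn
15830 KRn × 0.61586 = 9749.0638 IRD
9749.0638 IRD × 0.8606 = 8390.04430628 NXs
Net change: 8390.04430628 − 10000 = -1609.95569372 NXs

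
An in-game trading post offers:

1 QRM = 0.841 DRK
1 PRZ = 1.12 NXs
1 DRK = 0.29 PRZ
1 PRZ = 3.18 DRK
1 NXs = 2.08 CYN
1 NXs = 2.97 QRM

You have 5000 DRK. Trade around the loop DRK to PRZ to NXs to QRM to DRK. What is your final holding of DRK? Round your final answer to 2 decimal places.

5000 DRK × 0.29 = 1450 PRZ
1450 PRZ × 1.12 = 1624 NXs
1624 NXs × 2.97 = 4823.28 QRM
4823.28 QRM × 0.841 = 4056.37848 DRK

4056.38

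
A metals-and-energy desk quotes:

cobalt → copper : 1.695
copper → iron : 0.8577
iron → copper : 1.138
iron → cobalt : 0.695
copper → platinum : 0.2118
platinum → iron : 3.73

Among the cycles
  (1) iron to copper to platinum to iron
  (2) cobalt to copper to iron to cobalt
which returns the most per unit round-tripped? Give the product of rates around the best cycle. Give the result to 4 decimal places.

(1) 1.138 × 0.2118 × 3.73 = 0.89904
(2) 1.695 × 0.8577 × 0.695 = 1.01039
Highest is cycle (2) at 1.0104 (>1, arbitrage).

1.0104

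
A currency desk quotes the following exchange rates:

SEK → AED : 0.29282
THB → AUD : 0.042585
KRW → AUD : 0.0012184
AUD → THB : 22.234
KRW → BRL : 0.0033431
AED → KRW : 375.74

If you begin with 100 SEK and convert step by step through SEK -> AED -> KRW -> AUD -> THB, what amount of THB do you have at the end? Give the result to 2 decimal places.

298.05

100 SEK × 0.29282 = 29.282 AED
29.282 AED × 375.74 = 11002.41868 KRW
11002.41868 KRW × 0.0012184 = 13.405346919712 AUD
13.405346919712 AUD × 22.234 = 298.054483412876608 THB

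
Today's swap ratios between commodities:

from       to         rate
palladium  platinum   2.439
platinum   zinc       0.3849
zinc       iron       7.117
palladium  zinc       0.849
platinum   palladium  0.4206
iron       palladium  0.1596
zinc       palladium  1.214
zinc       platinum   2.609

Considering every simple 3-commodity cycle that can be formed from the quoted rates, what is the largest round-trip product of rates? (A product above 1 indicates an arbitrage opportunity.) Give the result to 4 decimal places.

zinc→palladium→platinum→zinc: 1.214 × 2.439 × 0.3849 = 1.13967
iron→palladium→zinc→iron: 0.1596 × 0.849 × 7.117 = 0.96436
zinc→platinum→palladium→zinc: 2.609 × 0.4206 × 0.849 = 0.93165
Maximum is zinc→palladium→platinum→zinc at 1.1397; arbitrage exists.

1.1397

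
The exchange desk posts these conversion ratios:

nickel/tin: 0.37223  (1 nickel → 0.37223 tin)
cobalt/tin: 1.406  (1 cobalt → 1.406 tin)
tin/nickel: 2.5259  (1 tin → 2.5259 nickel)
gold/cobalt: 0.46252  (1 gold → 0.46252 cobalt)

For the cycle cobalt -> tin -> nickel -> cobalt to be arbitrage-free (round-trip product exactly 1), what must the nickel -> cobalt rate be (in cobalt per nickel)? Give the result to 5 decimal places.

Known legs of the cycle: 1.406 × 2.5259 = 3.5514154
For no arbitrage the full-cycle product must be 1, so the missing rate is 1 / 3.5514154 ≈ 0.2815779.

0.28158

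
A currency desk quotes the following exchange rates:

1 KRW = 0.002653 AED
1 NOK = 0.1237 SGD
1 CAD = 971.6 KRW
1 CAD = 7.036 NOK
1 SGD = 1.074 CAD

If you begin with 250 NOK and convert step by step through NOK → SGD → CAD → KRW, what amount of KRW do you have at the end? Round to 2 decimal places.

32270.19

250 NOK × 0.1237 = 30.925 SGD
30.925 SGD × 1.074 = 33.21345 CAD
33.21345 CAD × 971.6 = 32270.18802 KRW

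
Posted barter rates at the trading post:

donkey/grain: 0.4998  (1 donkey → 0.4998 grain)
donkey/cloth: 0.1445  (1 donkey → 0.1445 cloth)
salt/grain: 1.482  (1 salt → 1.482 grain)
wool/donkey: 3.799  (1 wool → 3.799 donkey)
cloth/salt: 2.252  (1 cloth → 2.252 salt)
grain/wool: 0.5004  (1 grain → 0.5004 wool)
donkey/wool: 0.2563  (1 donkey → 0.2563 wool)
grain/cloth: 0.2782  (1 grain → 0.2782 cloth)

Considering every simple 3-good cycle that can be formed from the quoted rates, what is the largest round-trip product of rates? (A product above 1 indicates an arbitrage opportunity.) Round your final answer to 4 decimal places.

0.9501

wool→donkey→grain→wool: 3.799 × 0.4998 × 0.5004 = 0.95013
salt→grain→cloth→salt: 1.482 × 0.2782 × 2.252 = 0.92848
Maximum is wool→donkey→grain→wool at 0.9501; no arbitrage — every cycle loses value.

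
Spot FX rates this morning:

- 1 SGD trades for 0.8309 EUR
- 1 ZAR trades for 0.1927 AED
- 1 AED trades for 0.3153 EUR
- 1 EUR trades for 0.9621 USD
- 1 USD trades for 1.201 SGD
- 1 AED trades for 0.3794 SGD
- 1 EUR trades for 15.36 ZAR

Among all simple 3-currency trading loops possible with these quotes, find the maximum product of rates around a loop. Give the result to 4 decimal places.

0.9601

USD→SGD→EUR→USD: 1.201 × 0.8309 × 0.9621 = 0.96009
AED→EUR→ZAR→AED: 0.3153 × 15.36 × 0.1927 = 0.93325
Maximum is USD→SGD→EUR→USD at 0.9601; no arbitrage — every cycle loses value.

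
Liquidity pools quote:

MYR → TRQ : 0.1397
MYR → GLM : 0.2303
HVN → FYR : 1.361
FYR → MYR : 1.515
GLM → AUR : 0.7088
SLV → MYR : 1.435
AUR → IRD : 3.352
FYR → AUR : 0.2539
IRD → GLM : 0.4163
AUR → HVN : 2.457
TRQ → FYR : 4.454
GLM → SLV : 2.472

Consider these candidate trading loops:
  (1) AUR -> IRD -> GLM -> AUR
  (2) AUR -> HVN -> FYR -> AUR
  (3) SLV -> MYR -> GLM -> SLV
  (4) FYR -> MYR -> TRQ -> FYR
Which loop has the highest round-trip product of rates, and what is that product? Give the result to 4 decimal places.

(1) 3.352 × 0.4163 × 0.7088 = 0.98909
(2) 2.457 × 1.361 × 0.2539 = 0.84904
(3) 1.435 × 0.2303 × 2.472 = 0.81695
(4) 1.515 × 0.1397 × 4.454 = 0.94267
Highest is cycle (1) at 0.9891 (≤1, no arbitrage).

0.9891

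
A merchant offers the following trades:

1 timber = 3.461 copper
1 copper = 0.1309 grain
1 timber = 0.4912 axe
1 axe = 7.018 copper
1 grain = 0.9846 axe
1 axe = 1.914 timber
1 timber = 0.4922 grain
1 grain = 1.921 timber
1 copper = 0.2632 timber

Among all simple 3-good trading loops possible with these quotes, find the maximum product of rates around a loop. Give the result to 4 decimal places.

grain→axe→timber→grain: 0.9846 × 1.914 × 0.4922 = 0.92756
copper→timber→axe→copper: 0.2632 × 0.4912 × 7.018 = 0.90731
grain→axe→copper→grain: 0.9846 × 7.018 × 0.1309 = 0.90451
grain→timber→copper→grain: 1.921 × 3.461 × 0.1309 = 0.87030
Maximum is grain→axe→timber→grain at 0.9276; no arbitrage — every cycle loses value.

0.9276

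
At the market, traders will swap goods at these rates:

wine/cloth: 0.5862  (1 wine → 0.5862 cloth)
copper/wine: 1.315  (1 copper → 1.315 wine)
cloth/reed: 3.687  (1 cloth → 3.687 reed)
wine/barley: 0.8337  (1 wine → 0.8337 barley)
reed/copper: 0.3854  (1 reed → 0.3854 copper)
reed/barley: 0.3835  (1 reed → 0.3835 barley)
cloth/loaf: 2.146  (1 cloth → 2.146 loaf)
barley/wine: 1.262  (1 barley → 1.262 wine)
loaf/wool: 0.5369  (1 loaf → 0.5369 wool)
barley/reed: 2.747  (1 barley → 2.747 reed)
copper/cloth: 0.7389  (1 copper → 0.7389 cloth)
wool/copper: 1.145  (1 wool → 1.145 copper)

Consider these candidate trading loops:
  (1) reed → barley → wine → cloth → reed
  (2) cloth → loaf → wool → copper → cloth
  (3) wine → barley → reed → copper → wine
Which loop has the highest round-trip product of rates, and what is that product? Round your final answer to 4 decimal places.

(1) 0.3835 × 1.262 × 0.5862 × 3.687 = 1.04603
(2) 2.146 × 0.5369 × 1.145 × 0.7389 = 0.97480
(3) 0.8337 × 2.747 × 0.3854 × 1.315 = 1.16066
Highest is cycle (3) at 1.1607 (>1, arbitrage).

1.1607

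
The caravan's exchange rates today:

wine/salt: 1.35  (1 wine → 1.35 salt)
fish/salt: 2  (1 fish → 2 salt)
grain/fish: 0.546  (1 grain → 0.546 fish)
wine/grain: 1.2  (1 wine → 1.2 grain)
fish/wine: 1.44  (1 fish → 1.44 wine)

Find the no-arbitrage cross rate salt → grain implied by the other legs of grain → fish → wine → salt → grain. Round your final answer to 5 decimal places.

Known legs of the cycle: 0.546 × 1.44 × 1.35 = 1.061424
For no arbitrage the full-cycle product must be 1, so the missing rate is 1 / 1.061424 ≈ 0.9421306.

0.94213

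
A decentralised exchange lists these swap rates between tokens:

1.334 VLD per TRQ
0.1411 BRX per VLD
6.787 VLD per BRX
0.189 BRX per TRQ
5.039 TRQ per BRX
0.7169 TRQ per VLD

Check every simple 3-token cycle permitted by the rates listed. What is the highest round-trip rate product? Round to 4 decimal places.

0.9485

BRX→TRQ→VLD→BRX: 5.039 × 1.334 × 0.1411 = 0.94848
BRX→VLD→TRQ→BRX: 6.787 × 0.7169 × 0.189 = 0.91960
Maximum is BRX→TRQ→VLD→BRX at 0.9485; no arbitrage — every cycle loses value.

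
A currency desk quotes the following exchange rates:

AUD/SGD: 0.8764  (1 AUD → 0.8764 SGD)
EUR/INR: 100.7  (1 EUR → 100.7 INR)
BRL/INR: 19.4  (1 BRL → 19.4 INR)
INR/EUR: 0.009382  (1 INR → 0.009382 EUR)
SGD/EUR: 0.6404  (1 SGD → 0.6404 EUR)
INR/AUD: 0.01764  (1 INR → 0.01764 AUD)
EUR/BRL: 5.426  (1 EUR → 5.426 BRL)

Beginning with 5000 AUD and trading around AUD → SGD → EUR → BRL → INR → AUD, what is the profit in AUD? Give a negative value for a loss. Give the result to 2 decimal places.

5000 AUD × 0.8764 = 4382 SGD
4382 SGD × 0.6404 = 2806.2328 EUR
2806.2328 EUR × 5.426 = 15226.6191728 BRL
15226.6191728 BRL × 19.4 = 295396.41195232 INR
295396.41195232 INR × 0.01764 = 5210.7927068389248 AUD
Net change: 5210.7927068389248 − 5000 = 210.7927068389248 AUD

210.79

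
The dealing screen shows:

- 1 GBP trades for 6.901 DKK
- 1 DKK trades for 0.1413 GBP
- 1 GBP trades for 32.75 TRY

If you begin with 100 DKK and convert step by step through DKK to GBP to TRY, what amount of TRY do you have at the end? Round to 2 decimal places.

100 DKK × 0.1413 = 14.13 GBP
14.13 GBP × 32.75 = 462.7575 TRY

462.76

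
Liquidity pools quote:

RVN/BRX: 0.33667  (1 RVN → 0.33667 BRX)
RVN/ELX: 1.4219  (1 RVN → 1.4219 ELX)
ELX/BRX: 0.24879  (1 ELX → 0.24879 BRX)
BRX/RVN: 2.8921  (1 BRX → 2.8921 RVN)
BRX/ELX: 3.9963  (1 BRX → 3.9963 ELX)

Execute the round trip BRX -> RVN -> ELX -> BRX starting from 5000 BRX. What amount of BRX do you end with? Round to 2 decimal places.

5000 BRX × 2.8921 = 14460.5 RVN
14460.5 RVN × 1.4219 = 20561.38495 ELX
20561.38495 ELX × 0.24879 = 5115.4669617105 BRX

5115.47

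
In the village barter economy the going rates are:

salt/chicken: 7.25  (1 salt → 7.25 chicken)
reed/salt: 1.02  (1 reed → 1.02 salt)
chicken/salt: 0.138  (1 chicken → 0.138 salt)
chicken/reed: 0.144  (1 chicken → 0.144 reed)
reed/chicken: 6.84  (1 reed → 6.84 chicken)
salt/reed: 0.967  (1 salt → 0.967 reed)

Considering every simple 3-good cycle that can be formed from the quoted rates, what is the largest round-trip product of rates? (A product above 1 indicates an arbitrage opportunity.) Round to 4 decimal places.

1.0649

reed→salt→chicken→reed: 1.02 × 7.25 × 0.144 = 1.06488
reed→chicken→salt→reed: 6.84 × 0.138 × 0.967 = 0.91277
Maximum is reed→salt→chicken→reed at 1.0649; arbitrage exists.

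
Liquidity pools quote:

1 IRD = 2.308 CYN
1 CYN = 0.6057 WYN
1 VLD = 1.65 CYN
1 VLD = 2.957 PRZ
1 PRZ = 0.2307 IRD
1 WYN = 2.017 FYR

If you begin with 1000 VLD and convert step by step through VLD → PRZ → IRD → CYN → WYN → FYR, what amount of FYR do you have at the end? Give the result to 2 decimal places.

1923.53

1000 VLD × 2.957 = 2957 PRZ
2957 PRZ × 0.2307 = 682.1799 IRD
682.1799 IRD × 2.308 = 1574.4712092 CYN
1574.4712092 CYN × 0.6057 = 953.65721141244 WYN
953.65721141244 WYN × 2.017 = 1923.52659541889148 FYR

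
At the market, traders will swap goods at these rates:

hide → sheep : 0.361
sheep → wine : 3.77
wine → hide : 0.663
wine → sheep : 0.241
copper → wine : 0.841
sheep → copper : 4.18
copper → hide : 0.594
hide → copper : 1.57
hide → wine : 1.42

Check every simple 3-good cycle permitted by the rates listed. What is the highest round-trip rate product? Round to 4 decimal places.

0.9023

hide→sheep→wine→hide: 0.361 × 3.77 × 0.663 = 0.90232
hide→sheep→copper→hide: 0.361 × 4.18 × 0.594 = 0.89633
hide→copper→wine→hide: 1.57 × 0.841 × 0.663 = 0.87541
copper→wine→sheep→copper: 0.841 × 0.241 × 4.18 = 0.84721
Maximum is hide→sheep→wine→hide at 0.9023; no arbitrage — every cycle loses value.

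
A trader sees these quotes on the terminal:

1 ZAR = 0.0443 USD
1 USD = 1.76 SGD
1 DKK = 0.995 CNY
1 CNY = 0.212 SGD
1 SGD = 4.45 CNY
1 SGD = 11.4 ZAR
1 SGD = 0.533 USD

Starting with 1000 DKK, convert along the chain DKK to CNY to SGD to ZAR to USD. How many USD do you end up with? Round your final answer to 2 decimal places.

106.53

1000 DKK × 0.995 = 995 CNY
995 CNY × 0.212 = 210.94 SGD
210.94 SGD × 11.4 = 2404.716 ZAR
2404.716 ZAR × 0.0443 = 106.5289188 USD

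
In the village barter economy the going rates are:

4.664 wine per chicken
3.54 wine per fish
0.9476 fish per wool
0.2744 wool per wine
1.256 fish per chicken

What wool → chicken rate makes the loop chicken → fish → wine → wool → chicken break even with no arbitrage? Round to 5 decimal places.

Known legs of the cycle: 1.256 × 3.54 × 0.2744 = 1.220048256
For no arbitrage the full-cycle product must be 1, so the missing rate is 1 / 1.220048256 ≈ 0.8196397.

0.81964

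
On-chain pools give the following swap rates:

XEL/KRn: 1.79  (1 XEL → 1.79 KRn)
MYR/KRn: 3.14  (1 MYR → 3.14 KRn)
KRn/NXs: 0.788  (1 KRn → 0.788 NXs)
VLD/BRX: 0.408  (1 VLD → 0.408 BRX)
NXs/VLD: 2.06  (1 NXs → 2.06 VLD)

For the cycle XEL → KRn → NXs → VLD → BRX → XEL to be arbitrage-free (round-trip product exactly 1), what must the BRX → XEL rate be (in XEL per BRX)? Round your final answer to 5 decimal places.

0.84352

Known legs of the cycle: 1.79 × 0.788 × 2.06 × 0.408 = 1.1855138496
For no arbitrage the full-cycle product must be 1, so the missing rate is 1 / 1.1855138496 ≈ 0.8435161.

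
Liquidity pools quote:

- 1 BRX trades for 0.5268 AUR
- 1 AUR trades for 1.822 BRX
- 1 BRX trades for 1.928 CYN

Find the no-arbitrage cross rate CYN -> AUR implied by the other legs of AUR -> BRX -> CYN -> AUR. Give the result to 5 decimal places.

0.28467

Known legs of the cycle: 1.822 × 1.928 = 3.512816
For no arbitrage the full-cycle product must be 1, so the missing rate is 1 / 3.512816 ≈ 0.2846719.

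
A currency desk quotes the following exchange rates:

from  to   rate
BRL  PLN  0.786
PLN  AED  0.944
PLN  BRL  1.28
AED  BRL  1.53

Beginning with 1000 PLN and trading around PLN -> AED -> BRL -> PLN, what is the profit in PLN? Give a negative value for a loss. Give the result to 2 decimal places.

135.24

1000 PLN × 0.944 = 944 AED
944 AED × 1.53 = 1444.32 BRL
1444.32 BRL × 0.786 = 1135.23552 PLN
Net change: 1135.23552 − 1000 = 135.23552 PLN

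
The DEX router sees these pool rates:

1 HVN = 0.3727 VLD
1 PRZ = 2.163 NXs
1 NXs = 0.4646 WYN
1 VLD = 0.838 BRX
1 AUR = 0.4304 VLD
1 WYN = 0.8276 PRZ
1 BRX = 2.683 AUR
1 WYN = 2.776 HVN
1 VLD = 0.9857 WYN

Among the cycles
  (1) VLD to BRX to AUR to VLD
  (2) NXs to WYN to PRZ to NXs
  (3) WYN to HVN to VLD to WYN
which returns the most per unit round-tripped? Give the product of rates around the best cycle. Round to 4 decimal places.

1.0198

(1) 0.838 × 2.683 × 0.4304 = 0.96769
(2) 0.4646 × 0.8276 × 2.163 = 0.83168
(3) 2.776 × 0.3727 × 0.9857 = 1.01982
Highest is cycle (3) at 1.0198 (>1, arbitrage).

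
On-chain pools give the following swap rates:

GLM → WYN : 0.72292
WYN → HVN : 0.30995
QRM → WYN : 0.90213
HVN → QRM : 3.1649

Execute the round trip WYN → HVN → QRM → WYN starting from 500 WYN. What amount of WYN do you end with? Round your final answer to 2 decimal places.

442.48

500 WYN × 0.30995 = 154.975 HVN
154.975 HVN × 3.1649 = 490.4803775 QRM
490.4803775 QRM × 0.90213 = 442.477062954075 WYN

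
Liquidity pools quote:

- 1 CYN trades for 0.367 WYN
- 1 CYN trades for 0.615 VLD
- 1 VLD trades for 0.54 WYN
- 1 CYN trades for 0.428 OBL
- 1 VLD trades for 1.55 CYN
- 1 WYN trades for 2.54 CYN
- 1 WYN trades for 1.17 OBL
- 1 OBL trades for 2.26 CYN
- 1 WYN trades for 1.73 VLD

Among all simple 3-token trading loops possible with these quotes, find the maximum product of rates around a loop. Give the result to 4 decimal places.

0.9841

VLD→CYN→WYN→VLD: 1.55 × 0.367 × 1.73 = 0.98411
CYN→WYN→OBL→CYN: 0.367 × 1.17 × 2.26 = 0.97042
VLD→WYN→CYN→VLD: 0.54 × 2.54 × 0.615 = 0.84353
Maximum is VLD→CYN→WYN→VLD at 0.9841; no arbitrage — every cycle loses value.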